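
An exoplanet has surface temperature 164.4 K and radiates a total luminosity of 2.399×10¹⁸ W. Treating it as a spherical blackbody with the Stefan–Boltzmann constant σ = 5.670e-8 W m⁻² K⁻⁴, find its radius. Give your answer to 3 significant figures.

R ≈ 6.79×10⁷ m

L = 4πR²σT⁴ ⇒ R = √(L/(4πσT⁴)).
σT⁴ = 41.4181 W/m², so R = √(2.399×10¹⁸/(4π×41.4181)) = 6.79×10⁷ m.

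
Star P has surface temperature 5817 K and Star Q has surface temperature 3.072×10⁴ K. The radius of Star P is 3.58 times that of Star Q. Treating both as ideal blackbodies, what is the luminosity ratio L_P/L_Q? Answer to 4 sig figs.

L ∝ R²T⁴, so L_P/L_Q = (R_P/R_Q)²(T_P/T_Q)⁴ = (3.58)² × (5817/3.072×10⁴)⁴ = 12.8164 × 1.28562×10⁻³ = 0.01648.

L_P/L_Q ≈ 0.01648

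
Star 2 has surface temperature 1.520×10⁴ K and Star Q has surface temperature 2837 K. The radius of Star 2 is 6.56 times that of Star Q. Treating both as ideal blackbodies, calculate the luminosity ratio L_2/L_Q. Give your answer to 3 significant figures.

L_2/L_Q ≈ 3.55×10⁴

L ∝ R²T⁴, so L_2/L_Q = (R_2/R_Q)²(T_2/T_Q)⁴ = (6.56)² × (1.520×10⁴/2837)⁴ = 43.0336 × 824.019 = 3.55×10⁴.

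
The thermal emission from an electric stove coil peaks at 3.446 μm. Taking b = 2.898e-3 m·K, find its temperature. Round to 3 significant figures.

T ≈ 841 K

Wien's law gives T = b/λ_max = (2.898×10⁻³ m·K)/(3.446×10⁻⁶ m) = 841 K.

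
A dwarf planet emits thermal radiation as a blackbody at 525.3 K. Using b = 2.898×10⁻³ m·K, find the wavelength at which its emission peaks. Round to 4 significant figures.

Wien's displacement law: λ_max = b/T = (2.898×10⁻³ m·K)/(525.3 K) = 5.5168×10⁻⁶ m.
That is 5.517 μm, in the infrared range.

λ_max ≈ 5.517 μm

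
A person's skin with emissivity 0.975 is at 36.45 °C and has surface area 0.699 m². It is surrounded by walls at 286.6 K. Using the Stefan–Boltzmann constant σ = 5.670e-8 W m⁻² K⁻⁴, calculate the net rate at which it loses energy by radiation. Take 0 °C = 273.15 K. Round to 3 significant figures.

T = 36.45 °C + 273.15 = 309.60 K.
Area A = 0.699 m².
Net radiated power P_net = εσA(T⁴ − T₀⁴) = 0.975×5.670×10⁻⁸×0.699×(309.60⁴ − 286.6⁴).
T⁴ − T₀⁴ = 9.18764×10⁹ − 6.74691×10⁹ = 2.44073×10⁹ K⁴, so P_net = 94.3 W.

Net loss ≈ 94.3 W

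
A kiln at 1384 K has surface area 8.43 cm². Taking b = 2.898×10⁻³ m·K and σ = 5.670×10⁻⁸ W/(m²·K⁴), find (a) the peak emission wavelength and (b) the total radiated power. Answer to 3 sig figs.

λ_max ≈ 2.09×10³ nm; P ≈ 175 W

(a) λ_max = b/T = 2.898×10⁻³/1384 = 2.094×10⁻⁶ m = 2.09×10³ nm.
Area A = 8.43 cm² = 8.43×10⁻⁴ m².
(b) P = σAT⁴ = 5.670×10⁻⁸×8.43×10⁻⁴×(1384)⁴ = 175 W.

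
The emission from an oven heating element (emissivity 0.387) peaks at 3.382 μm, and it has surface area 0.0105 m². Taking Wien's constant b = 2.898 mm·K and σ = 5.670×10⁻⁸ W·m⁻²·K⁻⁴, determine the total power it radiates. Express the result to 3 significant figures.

Wien's law: T = b/λ_max = 2.898×10⁻³/3.382×10⁻⁶ = 856.889 K.
Area A = 0.0105 m².
Then P = εσAT⁴ = 0.387×5.670×10⁻⁸×0.0105×(856.889)⁴ = 124 W.

P ≈ 124 W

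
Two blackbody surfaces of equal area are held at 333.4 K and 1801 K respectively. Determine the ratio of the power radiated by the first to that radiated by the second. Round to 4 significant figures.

With equal areas, P₁/P₂ = (T₁/T₂)⁴ = (333.4/1801)⁴ = 1.174×10⁻³.

P₁/P₂ ≈ 1.174×10⁻³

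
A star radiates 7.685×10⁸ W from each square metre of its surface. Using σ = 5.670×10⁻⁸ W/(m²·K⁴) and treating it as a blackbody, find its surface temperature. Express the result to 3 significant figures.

I = σT⁴, so T = (I/σ)^(1/4) = (7.685×10⁸/(5.670×10⁻⁸))^(1/4) = 1.08×10⁴ K.

T ≈ 1.08×10⁴ K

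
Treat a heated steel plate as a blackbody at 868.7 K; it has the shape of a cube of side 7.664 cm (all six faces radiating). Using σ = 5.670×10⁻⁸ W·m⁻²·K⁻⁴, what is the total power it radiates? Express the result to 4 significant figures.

Area A = 6s² = 6×(0.07664 m)² = 0.0352421 m².
P = σAT⁴ = 5.670×10⁻⁸ × 0.0352421 × (868.7)⁴ = 1138 W.

P ≈ 1138 W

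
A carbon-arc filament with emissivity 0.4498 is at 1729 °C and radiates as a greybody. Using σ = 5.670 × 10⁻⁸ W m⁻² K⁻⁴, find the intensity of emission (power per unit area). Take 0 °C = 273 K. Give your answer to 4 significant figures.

T = 1729 °C + 273 = 2002 K.
Stefan–Boltzmann: I = εσT⁴ = 0.4498 × 5.670×10⁻⁸ × (2002)⁴ = 4.097×10⁵ W/m².

I ≈ 4.097×10⁵ W/m²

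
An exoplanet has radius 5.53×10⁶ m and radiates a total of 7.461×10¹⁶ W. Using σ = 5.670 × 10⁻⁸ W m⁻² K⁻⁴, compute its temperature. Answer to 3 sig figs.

T ≈ 242 K

Surface area A = 4πR² = 4π(5.53×10⁶ m)² = 3.84291×10¹⁴ m².
P = σAT⁴ ⇒ T = (P/(σA))^(1/4) = (7.461×10¹⁶/(5.670×10⁻⁸×3.84291×10¹⁴))^(1/4) = 242 K.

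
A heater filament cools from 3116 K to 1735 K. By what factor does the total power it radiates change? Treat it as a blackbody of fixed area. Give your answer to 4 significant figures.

P ∝ T⁴, so P₂/P₁ = (T₂/T₁)⁴ = (1735/3116)⁴ = (0.556804)⁴ = 0.09612.

P₂/P₁ ≈ 0.09612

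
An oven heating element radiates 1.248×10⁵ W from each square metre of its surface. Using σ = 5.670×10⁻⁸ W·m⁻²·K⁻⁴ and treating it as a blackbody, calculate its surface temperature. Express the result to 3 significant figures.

T ≈ 1.22×10³ K

I = σT⁴, so T = (I/σ)^(1/4) = (1.248×10⁵/(5.670×10⁻⁸))^(1/4) = 1.22×10³ K.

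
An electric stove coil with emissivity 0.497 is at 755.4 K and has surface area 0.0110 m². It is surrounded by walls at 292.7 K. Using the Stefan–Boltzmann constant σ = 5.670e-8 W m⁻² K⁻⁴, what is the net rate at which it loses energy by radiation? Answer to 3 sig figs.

Net loss ≈ 98.7 W

Area A = 0.0110 m².
Net radiated power P_net = εσA(T⁴ − T₀⁴) = 0.497×5.670×10⁻⁸×0.0110×(755.4⁴ − 292.7⁴).
T⁴ − T₀⁴ = 3.25618×10¹¹ − 7.33991×10⁹ = 3.18278×10¹¹ K⁴, so P_net = 98.7 W.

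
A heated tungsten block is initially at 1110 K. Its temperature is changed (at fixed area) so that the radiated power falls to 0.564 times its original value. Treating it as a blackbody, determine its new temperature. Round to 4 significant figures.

P ∝ T⁴, so T₂/T₁ = (P₂/P₁)^(1/4) = (0.564)^(1/4) = 0.866602.
T₂ = 1110 × 0.866602 = 961.9 K.

T₂ ≈ 961.9 K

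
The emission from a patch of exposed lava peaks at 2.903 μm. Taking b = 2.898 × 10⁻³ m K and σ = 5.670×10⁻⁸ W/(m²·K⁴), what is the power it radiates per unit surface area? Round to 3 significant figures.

I ≈ 5.63×10⁴ W/m²

Wien's law: T = b/λ_max = 2.898×10⁻³/2.903×10⁻⁶ = 998.278 K.
Then I = σT⁴ = 5.670×10⁻⁸×(998.278)⁴ = 5.63×10⁴ W/m².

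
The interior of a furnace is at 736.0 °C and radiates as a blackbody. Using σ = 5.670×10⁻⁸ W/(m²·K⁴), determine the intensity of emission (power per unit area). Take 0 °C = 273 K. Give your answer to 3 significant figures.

I ≈ 5.88×10⁴ W/m²

T = 736.0 °C + 273 = 1009.0 K.
Stefan–Boltzmann: I = σT⁴ = 5.670×10⁻⁸ × (1009.0)⁴ = 5.88×10⁴ W/m².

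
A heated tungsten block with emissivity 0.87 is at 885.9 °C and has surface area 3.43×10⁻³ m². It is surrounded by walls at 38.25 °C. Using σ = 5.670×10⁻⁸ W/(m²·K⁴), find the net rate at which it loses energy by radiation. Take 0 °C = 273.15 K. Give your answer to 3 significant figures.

Net loss ≈ 304 W

T = 885.9 °C + 273.15 = 1159.05 K.
Surroundings: T = 38.25 °C + 273.15 = 311.40 K.
Area A = 3.43×10⁻³ m².
Net radiated power P_net = εσA(T⁴ − T₀⁴) = 0.87×5.670×10⁻⁸×3.43×10⁻³×(1159.05⁴ − 311.40⁴).
T⁴ − T₀⁴ = 1.80472×10¹² − 9.40317×10⁹ = 1.79532×10¹² K⁴, so P_net = 304 W.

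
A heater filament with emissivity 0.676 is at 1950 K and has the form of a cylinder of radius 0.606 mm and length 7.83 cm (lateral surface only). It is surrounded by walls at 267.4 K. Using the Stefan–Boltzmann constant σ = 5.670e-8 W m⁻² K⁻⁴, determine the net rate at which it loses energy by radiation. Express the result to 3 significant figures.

Lateral area A = 2πrL = 2π×6.06×10⁻⁴×0.0783 = 2.98136×10⁻⁴ m².
Net radiated power P_net = εσA(T⁴ − T₀⁴) = 0.676×5.670×10⁻⁸×2.98136×10⁻⁴×(1950⁴ − 267.4⁴).
T⁴ − T₀⁴ = 1.44590×10¹³ − 5.11264×10⁹ = 1.44539×10¹³ K⁴, so P_net = 165 W.

Net loss ≈ 165 W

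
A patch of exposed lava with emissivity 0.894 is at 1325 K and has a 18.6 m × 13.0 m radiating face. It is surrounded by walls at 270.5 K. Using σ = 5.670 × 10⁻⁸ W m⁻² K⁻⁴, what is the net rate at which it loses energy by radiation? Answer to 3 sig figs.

Area A = 18.6 × 13.0 = 241.8 m².
Net radiated power P_net = εσA(T⁴ − T₀⁴) = 0.894×5.670×10⁻⁸×241.8×(1325⁴ − 270.5⁴).
T⁴ − T₀⁴ = 3.08222×10¹² − 5.35389×10⁹ = 3.07687×10¹² K⁴, so P_net = 3.77×10⁷ W.

Net loss ≈ 3.77×10⁷ W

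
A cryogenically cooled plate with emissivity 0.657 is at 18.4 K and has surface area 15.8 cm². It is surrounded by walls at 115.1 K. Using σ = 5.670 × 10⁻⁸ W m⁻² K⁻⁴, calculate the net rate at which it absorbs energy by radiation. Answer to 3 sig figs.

Net gain ≈ 0.0103 W

Area A = 15.8 cm² = 1.58×10⁻³ m².
Net radiated power P_net = εσA(T⁴ − T₀⁴) = 0.657×5.670×10⁻⁸×1.58×10⁻³×(18.4⁴ − 115.1⁴).
T⁴ − T₀⁴ = 1.14623×10⁵ − 1.75510×10⁸ = -1.75395×10⁸ K⁴, so P_net = -0.0103 W — negative, meaning a net gain of 0.0103 W.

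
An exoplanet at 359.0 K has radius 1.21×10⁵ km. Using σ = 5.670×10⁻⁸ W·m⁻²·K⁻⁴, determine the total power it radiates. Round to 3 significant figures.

P ≈ 1.73×10²⁰ W

Surface area A = 4πR² = 4π(1.21×10⁸ m)² = 1.83984×10¹⁷ m².
P = σAT⁴ = 5.670×10⁻⁸ × 1.83984×10¹⁷ × (359.0)⁴ = 1.73×10²⁰ W.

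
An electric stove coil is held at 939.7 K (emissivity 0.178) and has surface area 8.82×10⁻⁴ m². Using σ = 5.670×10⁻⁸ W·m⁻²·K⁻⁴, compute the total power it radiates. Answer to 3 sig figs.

P ≈ 6.94 W

Area A = 8.82×10⁻⁴ m².
P = εσAT⁴ = 0.178 × 5.670×10⁻⁸ × 8.82×10⁻⁴ × (939.7)⁴ = 6.94 W.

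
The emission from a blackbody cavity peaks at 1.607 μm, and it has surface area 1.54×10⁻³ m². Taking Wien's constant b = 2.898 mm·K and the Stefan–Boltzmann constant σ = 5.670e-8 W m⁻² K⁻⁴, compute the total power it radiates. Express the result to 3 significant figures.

Wien's law: T = b/λ_max = 2.898×10⁻³/1.607×10⁻⁶ = 1803.36 K.
Area A = 1.54×10⁻³ m².
Then P = σAT⁴ = 5.670×10⁻⁸×1.54×10⁻³×(1803.36)⁴ = 923 W.

P ≈ 923 W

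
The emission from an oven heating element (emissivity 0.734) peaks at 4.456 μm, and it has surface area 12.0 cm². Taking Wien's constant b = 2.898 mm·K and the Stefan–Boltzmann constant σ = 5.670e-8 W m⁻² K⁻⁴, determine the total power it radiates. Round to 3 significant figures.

Wien's law: T = b/λ_max = 2.898×10⁻³/4.456×10⁻⁶ = 650.359 K.
Area A = 12.0 cm² = 1.20×10⁻³ m².
Then P = εσAT⁴ = 0.734×5.670×10⁻⁸×1.20×10⁻³×(650.359)⁴ = 8.93 W.

P ≈ 8.93 W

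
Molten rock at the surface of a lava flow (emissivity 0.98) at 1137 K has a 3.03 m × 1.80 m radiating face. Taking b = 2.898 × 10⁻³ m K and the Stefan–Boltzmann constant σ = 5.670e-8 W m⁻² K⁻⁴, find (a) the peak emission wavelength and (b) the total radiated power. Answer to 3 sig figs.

λ_max ≈ 2.55×10³ nm; P ≈ 5.06×10⁵ W

(a) λ_max = b/T = 2.898×10⁻³/1137 = 2.549×10⁻⁶ m = 2.55×10³ nm.
Area A = 3.03 × 1.80 = 5.454 m².
(b) P = εσAT⁴ = 0.98×5.670×10⁻⁸×5.454×(1137)⁴ = 5.06×10⁵ W.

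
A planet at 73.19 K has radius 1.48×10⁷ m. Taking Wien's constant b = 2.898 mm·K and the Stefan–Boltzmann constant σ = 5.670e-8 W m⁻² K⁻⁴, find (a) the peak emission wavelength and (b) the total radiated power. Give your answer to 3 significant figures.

λ_max ≈ 39.6 μm; P ≈ 4.48×10¹⁵ W

(a) λ_max = b/T = 2.898×10⁻³/73.19 = 3.960×10⁻⁵ m = 39.6 μm.
Surface area A = 4πR² = 4π(1.48×10⁷ m)² = 2.75254×10¹⁵ m².
(b) P = σAT⁴ = 5.670×10⁻⁸×2.75254×10¹⁵×(73.19)⁴ = 4.48×10¹⁵ W.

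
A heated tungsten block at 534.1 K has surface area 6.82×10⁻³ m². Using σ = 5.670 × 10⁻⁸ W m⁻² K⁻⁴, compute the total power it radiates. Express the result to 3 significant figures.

Area A = 6.82×10⁻³ m².
P = σAT⁴ = 5.670×10⁻⁸ × 6.82×10⁻³ × (534.1)⁴ = 31.5 W.

P ≈ 31.5 W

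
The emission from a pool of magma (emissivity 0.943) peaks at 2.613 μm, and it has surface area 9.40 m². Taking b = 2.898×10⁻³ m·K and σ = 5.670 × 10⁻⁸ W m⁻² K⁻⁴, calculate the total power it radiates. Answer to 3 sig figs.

Wien's law: T = b/λ_max = 2.898×10⁻³/2.613×10⁻⁶ = 1109.07 K.
Area A = 9.40 m².
Then P = εσAT⁴ = 0.943×5.670×10⁻⁸×9.40×(1109.07)⁴ = 7.60×10⁵ W.

P ≈ 7.60×10⁵ W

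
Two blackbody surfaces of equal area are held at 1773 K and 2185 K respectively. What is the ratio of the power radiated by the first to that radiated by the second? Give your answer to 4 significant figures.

With equal areas, P₁/P₂ = (T₁/T₂)⁴ = (1773/2185)⁴ = 0.4335.

P₁/P₂ ≈ 0.4335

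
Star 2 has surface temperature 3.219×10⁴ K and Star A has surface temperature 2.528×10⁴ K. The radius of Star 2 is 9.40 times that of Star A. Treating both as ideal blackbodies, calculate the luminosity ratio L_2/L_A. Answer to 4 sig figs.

L ∝ R²T⁴, so L_2/L_A = (R_2/R_A)²(T_2/T_A)⁴ = (9.40)² × (3.219×10⁴/2.528×10⁴)⁴ = 88.36 × 2.62891 = 232.3.

L_2/L_A ≈ 232.3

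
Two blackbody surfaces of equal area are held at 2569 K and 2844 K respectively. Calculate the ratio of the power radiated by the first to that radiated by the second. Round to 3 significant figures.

With equal areas, P₁/P₂ = (T₁/T₂)⁴ = (2569/2844)⁴ = 0.666.

P₁/P₂ ≈ 0.666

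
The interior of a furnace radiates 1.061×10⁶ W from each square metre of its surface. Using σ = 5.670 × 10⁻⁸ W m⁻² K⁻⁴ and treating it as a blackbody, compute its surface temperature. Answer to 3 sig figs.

T ≈ 2.08×10³ K

I = σT⁴, so T = (I/σ)^(1/4) = (1.061×10⁶/(5.670×10⁻⁸))^(1/4) = 2.08×10³ K.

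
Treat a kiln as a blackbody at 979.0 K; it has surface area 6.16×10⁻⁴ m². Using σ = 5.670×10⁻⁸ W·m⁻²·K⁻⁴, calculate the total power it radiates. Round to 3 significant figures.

Area A = 6.16×10⁻⁴ m².
P = σAT⁴ = 5.670×10⁻⁸ × 6.16×10⁻⁴ × (979.0)⁴ = 32.1 W.

P ≈ 32.1 W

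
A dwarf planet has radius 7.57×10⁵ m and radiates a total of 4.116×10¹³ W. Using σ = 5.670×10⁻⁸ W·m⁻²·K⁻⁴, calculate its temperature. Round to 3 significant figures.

Surface area A = 4πR² = 4π(7.57×10⁵ m)² = 7.20115×10¹² m².
P = σAT⁴ ⇒ T = (P/(σA))^(1/4) = (4.116×10¹³/(5.670×10⁻⁸×7.20115×10¹²))^(1/4) = 100 K.

T ≈ 100 K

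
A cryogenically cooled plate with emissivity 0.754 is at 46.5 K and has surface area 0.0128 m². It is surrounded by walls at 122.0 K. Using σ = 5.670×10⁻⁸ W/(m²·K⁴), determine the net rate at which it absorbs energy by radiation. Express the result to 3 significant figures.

Net gain ≈ 0.119 W

Area A = 0.0128 m².
Net radiated power P_net = εσA(T⁴ − T₀⁴) = 0.754×5.670×10⁻⁸×0.0128×(46.5⁴ − 122.0⁴).
T⁴ − T₀⁴ = 4.67533×10⁶ − 2.21533×10⁸ = -2.16858×10⁸ K⁴, so P_net = -0.119 W — negative, meaning a net gain of 0.119 W.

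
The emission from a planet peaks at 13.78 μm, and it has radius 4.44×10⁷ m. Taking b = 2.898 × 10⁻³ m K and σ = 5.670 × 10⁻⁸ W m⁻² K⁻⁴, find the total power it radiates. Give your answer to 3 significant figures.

Wien's law: T = b/λ_max = 2.898×10⁻³/1.378×10⁻⁵ = 210.305 K.
Surface area A = 4πR² = 4π(4.44×10⁷ m)² = 2.47728×10¹⁶ m².
Then P = σAT⁴ = 5.670×10⁻⁸×2.47728×10¹⁶×(210.305)⁴ = 2.75×10¹⁸ W.

P ≈ 2.75×10¹⁸ W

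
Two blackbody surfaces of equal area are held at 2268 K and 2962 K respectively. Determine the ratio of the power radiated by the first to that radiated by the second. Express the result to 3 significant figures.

With equal areas, P₁/P₂ = (T₁/T₂)⁴ = (2268/2962)⁴ = 0.344.

P₁/P₂ ≈ 0.344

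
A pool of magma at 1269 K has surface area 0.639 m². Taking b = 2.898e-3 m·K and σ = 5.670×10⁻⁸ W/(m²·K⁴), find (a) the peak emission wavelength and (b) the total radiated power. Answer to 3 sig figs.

(a) λ_max = b/T = 2.898×10⁻³/1269 = 2.284×10⁻⁶ m = 2.28 μm.
Area A = 0.639 m².
(b) P = σAT⁴ = 5.670×10⁻⁸×0.639×(1269)⁴ = 9.40×10⁴ W.

λ_max ≈ 2.28 μm; P ≈ 9.40×10⁴ W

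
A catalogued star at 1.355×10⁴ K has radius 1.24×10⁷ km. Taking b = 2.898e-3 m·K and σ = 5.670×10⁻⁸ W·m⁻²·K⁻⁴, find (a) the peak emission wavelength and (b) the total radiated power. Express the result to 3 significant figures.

(a) λ_max = b/T = 2.898×10⁻³/1.355×10⁴ = 2.139×10⁻⁷ m = 214 nm.
Surface area A = 4πR² = 4π(1.24×10¹⁰ m)² = 1.93221×10²¹ m².
(b) P = σAT⁴ = 5.670×10⁻⁸×1.93221×10²¹×(1.355×10⁴)⁴ = 3.69×10³⁰ W.

λ_max ≈ 214 nm; P ≈ 3.69×10³⁰ W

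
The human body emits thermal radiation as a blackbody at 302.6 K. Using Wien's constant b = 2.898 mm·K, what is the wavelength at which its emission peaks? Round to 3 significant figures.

Wien's displacement law: λ_max = b/T = (2.898×10⁻³ m·K)/(302.6 K) = 9.577×10⁻⁶ m.
That is 9.58 μm, in the infrared range.

λ_max ≈ 9.58 μm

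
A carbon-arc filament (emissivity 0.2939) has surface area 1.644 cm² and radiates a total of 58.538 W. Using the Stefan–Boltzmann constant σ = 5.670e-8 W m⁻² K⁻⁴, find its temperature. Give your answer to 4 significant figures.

Area A = 1.644 cm² = 1.644×10⁻⁴ m².
P = εσAT⁴ ⇒ T = (P/(εσA))^(1/4) = (58.538/(0.2939×5.670×10⁻⁸×1.644×10⁻⁴))^(1/4) = 2150 K.

T ≈ 2150 K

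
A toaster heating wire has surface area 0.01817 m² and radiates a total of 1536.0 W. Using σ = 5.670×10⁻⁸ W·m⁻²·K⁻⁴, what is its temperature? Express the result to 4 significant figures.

Area A = 0.01817 m².
P = σAT⁴ ⇒ T = (P/(σA))^(1/4) = (1536.0/(5.670×10⁻⁸×0.01817))^(1/4) = 1105 K.

T ≈ 1105 K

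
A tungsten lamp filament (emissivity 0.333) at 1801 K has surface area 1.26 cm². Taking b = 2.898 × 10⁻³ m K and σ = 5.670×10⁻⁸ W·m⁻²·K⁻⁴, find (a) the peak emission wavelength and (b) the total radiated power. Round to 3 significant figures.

(a) λ_max = b/T = 2.898×10⁻³/1801 = 1.609×10⁻⁶ m = 1.61×10³ nm.
Area A = 1.26 cm² = 1.26×10⁻⁴ m².
(b) P = εσAT⁴ = 0.333×5.670×10⁻⁸×1.26×10⁻⁴×(1801)⁴ = 25.0 W.

λ_max ≈ 1.61×10³ nm; P ≈ 25.0 W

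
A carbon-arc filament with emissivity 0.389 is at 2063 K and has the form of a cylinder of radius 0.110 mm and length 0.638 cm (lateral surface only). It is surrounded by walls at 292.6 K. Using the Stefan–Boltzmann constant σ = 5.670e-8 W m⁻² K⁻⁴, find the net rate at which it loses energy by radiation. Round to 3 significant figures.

Net loss ≈ 1.76 W

Lateral area A = 2πrL = 2π×1.10×10⁻⁴×6.38×10⁻³ = 4.40954×10⁻⁶ m².
Net radiated power P_net = εσA(T⁴ − T₀⁴) = 0.389×5.670×10⁻⁸×4.40954×10⁻⁶×(2063⁴ − 292.6⁴).
T⁴ − T₀⁴ = 1.81133×10¹³ − 7.32989×10⁹ = 1.81060×10¹³ K⁴, so P_net = 1.76 W.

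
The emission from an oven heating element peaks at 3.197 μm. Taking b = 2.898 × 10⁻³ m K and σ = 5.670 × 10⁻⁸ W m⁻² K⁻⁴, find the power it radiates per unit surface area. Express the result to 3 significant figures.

Wien's law: T = b/λ_max = 2.898×10⁻³/3.197×10⁻⁶ = 906.475 K.
Then I = σT⁴ = 5.670×10⁻⁸×(906.475)⁴ = 3.83×10⁴ W/m².

I ≈ 3.83×10⁴ W/m²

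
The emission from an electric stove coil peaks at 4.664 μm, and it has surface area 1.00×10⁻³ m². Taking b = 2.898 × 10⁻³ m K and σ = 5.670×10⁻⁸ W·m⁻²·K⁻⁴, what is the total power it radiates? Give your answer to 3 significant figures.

Wien's law: T = b/λ_max = 2.898×10⁻³/4.664×10⁻⁶ = 621.355 K.
Area A = 1.00×10⁻³ m².
Then P = σAT⁴ = 5.670×10⁻⁸×1.00×10⁻³×(621.355)⁴ = 8.45 W.

P ≈ 8.45 W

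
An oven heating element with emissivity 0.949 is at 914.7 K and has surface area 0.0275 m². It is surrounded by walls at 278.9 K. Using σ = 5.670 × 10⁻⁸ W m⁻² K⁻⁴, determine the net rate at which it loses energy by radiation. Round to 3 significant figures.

Area A = 0.0275 m².
Net radiated power P_net = εσA(T⁴ − T₀⁴) = 0.949×5.670×10⁻⁸×0.0275×(914.7⁴ − 278.9⁴).
T⁴ − T₀⁴ = 7.00027×10¹¹ − 6.05054×10⁹ = 6.93976×10¹¹ K⁴, so P_net = 1.03×10³ W.

Net loss ≈ 1.03×10³ W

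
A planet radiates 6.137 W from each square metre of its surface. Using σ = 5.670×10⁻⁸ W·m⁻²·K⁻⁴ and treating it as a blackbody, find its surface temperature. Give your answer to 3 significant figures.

I = σT⁴, so T = (I/σ)^(1/4) = (6.137/(5.670×10⁻⁸))^(1/4) = 102 K.

T ≈ 102 K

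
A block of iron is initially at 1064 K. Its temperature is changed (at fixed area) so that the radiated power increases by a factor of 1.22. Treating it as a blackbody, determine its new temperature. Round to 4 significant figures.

P ∝ T⁴, so T₂/T₁ = (P₂/P₁)^(1/4) = (1.22)^(1/4) = 1.05097.
T₂ = 1064 × 1.05097 = 1118 K.

T₂ ≈ 1118 K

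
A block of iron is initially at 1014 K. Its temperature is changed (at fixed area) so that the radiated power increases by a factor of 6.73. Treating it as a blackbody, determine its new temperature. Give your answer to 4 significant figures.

P ∝ T⁴, so T₂/T₁ = (P₂/P₁)^(1/4) = (6.73)^(1/4) = 1.61066.
T₂ = 1014 × 1.61066 = 1633 K.

T₂ ≈ 1633 K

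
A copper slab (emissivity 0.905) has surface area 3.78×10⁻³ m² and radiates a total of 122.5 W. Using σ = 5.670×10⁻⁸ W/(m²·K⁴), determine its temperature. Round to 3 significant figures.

T ≈ 891 K

Area A = 3.78×10⁻³ m².
P = εσAT⁴ ⇒ T = (P/(εσA))^(1/4) = (122.5/(0.905×5.670×10⁻⁸×3.78×10⁻³))^(1/4) = 891 K.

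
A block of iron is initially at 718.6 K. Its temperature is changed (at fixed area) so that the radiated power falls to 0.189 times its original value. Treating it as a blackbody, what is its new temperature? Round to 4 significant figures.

P ∝ T⁴, so T₂/T₁ = (P₂/P₁)^(1/4) = (0.189)^(1/4) = 0.659349.
T₂ = 718.6 × 0.659349 = 473.8 K.

T₂ ≈ 473.8 K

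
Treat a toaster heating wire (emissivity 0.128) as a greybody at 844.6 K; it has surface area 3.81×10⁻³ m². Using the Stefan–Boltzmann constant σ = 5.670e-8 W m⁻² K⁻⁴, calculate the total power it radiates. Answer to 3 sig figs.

P ≈ 14.1 W

Area A = 3.81×10⁻³ m².
P = εσAT⁴ = 0.128 × 5.670×10⁻⁸ × 3.81×10⁻³ × (844.6)⁴ = 14.1 W.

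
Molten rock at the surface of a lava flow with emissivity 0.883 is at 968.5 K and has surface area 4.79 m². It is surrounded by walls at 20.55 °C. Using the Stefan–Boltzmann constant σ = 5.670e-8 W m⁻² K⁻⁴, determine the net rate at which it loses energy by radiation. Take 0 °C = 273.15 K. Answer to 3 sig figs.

Net loss ≈ 2.09×10⁵ W

Surroundings: T = 20.55 °C + 273.15 = 293.70 K.
Area A = 4.79 m².
Net radiated power P_net = εσA(T⁴ − T₀⁴) = 0.883×5.670×10⁻⁸×4.79×(968.5⁴ − 293.70⁴).
T⁴ − T₀⁴ = 8.79829×10¹¹ − 7.44073×10⁹ = 8.72388×10¹¹ K⁴, so P_net = 2.09×10⁵ W.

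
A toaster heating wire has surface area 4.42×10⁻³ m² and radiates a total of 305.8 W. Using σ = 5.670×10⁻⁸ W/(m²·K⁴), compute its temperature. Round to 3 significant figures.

T ≈ 1.05×10³ K

Area A = 4.42×10⁻³ m².
P = σAT⁴ ⇒ T = (P/(σA))^(1/4) = (305.8/(5.670×10⁻⁸×4.42×10⁻³))^(1/4) = 1.05×10³ K.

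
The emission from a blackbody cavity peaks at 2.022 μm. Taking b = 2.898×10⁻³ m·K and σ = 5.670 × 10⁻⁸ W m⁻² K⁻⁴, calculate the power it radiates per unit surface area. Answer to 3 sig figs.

I ≈ 2.39×10⁵ W/m²

Wien's law: T = b/λ_max = 2.898×10⁻³/2.022×10⁻⁶ = 1433.23 K.
Then I = σT⁴ = 5.670×10⁻⁸×(1433.23)⁴ = 2.39×10⁵ W/m².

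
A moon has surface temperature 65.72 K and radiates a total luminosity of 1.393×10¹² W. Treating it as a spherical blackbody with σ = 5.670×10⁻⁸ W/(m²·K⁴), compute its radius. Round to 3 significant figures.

L = 4πR²σT⁴ ⇒ R = √(L/(4πσT⁴)).
σT⁴ = 1.05773 W/m², so R = √(1.393×10¹²/(4π×1.05773)) = 3.24×10⁵ m.

R ≈ 3.24×10⁵ m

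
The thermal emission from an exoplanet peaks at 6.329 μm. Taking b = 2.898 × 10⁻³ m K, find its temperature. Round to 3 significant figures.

Wien's law gives T = b/λ_max = (2.898×10⁻³ m·K)/(6.329×10⁻⁶ m) = 458 K.

T ≈ 458 K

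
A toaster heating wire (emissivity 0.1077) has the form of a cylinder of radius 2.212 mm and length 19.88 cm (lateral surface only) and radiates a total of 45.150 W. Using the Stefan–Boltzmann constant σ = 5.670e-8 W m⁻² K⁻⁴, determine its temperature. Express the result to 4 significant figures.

T ≈ 1279 K

Lateral area A = 2πrL = 2π×2.212×10⁻³×0.1988 = 2.76300×10⁻³ m².
P = εσAT⁴ ⇒ T = (P/(εσA))^(1/4) = (45.150/(0.1077×5.670×10⁻⁸×2.76300×10⁻³))^(1/4) = 1279 K.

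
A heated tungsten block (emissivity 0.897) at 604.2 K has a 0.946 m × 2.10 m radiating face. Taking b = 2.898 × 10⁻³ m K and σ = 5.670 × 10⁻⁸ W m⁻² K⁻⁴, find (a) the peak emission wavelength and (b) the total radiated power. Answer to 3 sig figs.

λ_max ≈ 4.80 μm; P ≈ 1.35×10⁴ W

(a) λ_max = b/T = 2.898×10⁻³/604.2 = 4.796×10⁻⁶ m = 4.80 μm.
Area A = 0.946 × 2.10 = 1.9866 m².
(b) P = εσAT⁴ = 0.897×5.670×10⁻⁸×1.9866×(604.2)⁴ = 1.35×10⁴ W.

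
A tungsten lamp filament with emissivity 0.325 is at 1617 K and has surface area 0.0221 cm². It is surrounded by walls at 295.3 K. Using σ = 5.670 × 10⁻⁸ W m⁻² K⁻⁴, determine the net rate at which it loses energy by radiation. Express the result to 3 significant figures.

Net loss ≈ 0.278 W

Area A = 0.0221 cm² = 2.21×10⁻⁶ m².
Net radiated power P_net = εσA(T⁴ − T₀⁴) = 0.325×5.670×10⁻⁸×2.21×10⁻⁶×(1617⁴ − 295.3⁴).
T⁴ − T₀⁴ = 6.83660×10¹² − 7.60420×10⁹ = 6.82900×10¹² K⁴, so P_net = 0.278 W.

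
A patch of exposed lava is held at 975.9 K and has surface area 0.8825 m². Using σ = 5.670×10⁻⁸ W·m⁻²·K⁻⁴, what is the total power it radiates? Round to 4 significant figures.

Area A = 0.8825 m².
P = σAT⁴ = 5.670×10⁻⁸ × 0.8825 × (975.9)⁴ = 4.539×10⁴ W.

P ≈ 4.539×10⁴ W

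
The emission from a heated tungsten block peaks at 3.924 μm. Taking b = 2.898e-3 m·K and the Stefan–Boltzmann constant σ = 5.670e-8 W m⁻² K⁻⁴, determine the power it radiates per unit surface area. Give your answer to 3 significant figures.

Wien's law: T = b/λ_max = 2.898×10⁻³/3.924×10⁻⁶ = 738.532 K.
Then I = σT⁴ = 5.670×10⁻⁸×(738.532)⁴ = 1.69×10⁴ W/m².

I ≈ 1.69×10⁴ W/m²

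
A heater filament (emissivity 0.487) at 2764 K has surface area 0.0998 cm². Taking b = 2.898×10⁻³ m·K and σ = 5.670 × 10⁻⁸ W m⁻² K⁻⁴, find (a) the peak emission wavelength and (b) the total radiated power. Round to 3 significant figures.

(a) λ_max = b/T = 2.898×10⁻³/2764 = 1.048×10⁻⁶ m = 1.05 μm.
Area A = 0.0998 cm² = 9.98×10⁻⁶ m².
(b) P = εσAT⁴ = 0.487×5.670×10⁻⁸×9.98×10⁻⁶×(2764)⁴ = 16.1 W.

λ_max ≈ 1.05 μm; P ≈ 16.1 W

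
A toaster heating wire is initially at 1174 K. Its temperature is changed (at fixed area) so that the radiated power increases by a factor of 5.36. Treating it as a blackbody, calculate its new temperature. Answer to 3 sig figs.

T₂ ≈ 1.79×10³ K

P ∝ T⁴, so T₂/T₁ = (P₂/P₁)^(1/4) = (5.36)^(1/4) = 1.52157.
T₂ = 1174 × 1.52157 = 1.79×10³ K.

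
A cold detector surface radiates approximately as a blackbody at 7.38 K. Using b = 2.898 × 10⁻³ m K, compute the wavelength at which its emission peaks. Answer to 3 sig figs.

Wien's displacement law: λ_max = b/T = (2.898×10⁻³ m·K)/(7.38 K) = 3.927×10⁻⁴ m.
That is 3.93×10⁻⁴ m, in the infrared range.

λ_max ≈ 3.93×10⁻⁴ m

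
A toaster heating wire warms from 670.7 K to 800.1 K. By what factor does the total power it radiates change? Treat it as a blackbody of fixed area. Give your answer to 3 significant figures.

P₂/P₁ ≈ 2.03

P ∝ T⁴, so P₂/P₁ = (T₂/T₁)⁴ = (800.1/670.7)⁴ = (1.19293)⁴ = 2.03.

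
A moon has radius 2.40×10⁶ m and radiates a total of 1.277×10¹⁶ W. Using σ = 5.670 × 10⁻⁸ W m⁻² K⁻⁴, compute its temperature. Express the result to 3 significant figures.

Surface area A = 4πR² = 4π(2.40×10⁶ m)² = 7.23823×10¹³ m².
P = σAT⁴ ⇒ T = (P/(σA))^(1/4) = (1.277×10¹⁶/(5.670×10⁻⁸×7.23823×10¹³))^(1/4) = 236 K.

T ≈ 236 K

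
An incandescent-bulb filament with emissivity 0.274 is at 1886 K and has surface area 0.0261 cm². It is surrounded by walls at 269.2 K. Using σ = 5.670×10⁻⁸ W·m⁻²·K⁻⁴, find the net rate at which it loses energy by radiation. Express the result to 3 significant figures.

Area A = 0.0261 cm² = 2.61×10⁻⁶ m².
Net radiated power P_net = εσA(T⁴ − T₀⁴) = 0.274×5.670×10⁻⁸×2.61×10⁻⁶×(1886⁴ − 269.2⁴).
T⁴ − T₀⁴ = 1.26522×10¹³ − 5.25170×10⁹ = 1.26469×10¹³ K⁴, so P_net = 0.513 W.

Net loss ≈ 0.513 W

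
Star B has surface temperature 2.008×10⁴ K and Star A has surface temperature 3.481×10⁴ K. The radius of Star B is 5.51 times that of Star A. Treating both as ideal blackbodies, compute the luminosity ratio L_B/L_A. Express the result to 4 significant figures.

L ∝ R²T⁴, so L_B/L_A = (R_B/R_A)²(T_B/T_A)⁴ = (5.51)² × (2.008×10⁴/3.481×10⁴)⁴ = 30.3601 × 0.110723 = 3.362.

L_B/L_A ≈ 3.362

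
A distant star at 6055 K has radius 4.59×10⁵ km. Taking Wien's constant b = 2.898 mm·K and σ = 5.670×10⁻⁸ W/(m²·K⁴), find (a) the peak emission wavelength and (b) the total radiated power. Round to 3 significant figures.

λ_max ≈ 479 nm; P ≈ 2.02×10²⁶ W

(a) λ_max = b/T = 2.898×10⁻³/6055 = 4.786×10⁻⁷ m = 479 nm.
Surface area A = 4πR² = 4π(4.59×10⁸ m)² = 2.64750×10¹⁸ m².
(b) P = σAT⁴ = 5.670×10⁻⁸×2.64750×10¹⁸×(6055)⁴ = 2.02×10²⁶ W.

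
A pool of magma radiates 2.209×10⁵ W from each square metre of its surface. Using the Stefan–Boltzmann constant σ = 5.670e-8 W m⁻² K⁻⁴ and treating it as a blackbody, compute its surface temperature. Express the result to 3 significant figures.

T ≈ 1.40×10³ K

I = σT⁴, so T = (I/σ)^(1/4) = (2.209×10⁵/(5.670×10⁻⁸))^(1/4) = 1.40×10³ K.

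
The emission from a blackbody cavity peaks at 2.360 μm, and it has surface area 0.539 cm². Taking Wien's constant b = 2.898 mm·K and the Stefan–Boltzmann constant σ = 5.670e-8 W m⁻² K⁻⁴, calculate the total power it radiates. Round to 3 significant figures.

Wien's law: T = b/λ_max = 2.898×10⁻³/2.360×10⁻⁶ = 1227.97 K.
Area A = 0.539 cm² = 5.39×10⁻⁵ m².
Then P = σAT⁴ = 5.670×10⁻⁸×5.39×10⁻⁵×(1227.97)⁴ = 6.95 W.

P ≈ 6.95 W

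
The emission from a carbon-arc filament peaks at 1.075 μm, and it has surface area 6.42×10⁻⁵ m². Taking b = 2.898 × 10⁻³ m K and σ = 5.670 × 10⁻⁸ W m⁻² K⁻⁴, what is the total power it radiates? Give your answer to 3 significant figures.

Wien's law: T = b/λ_max = 2.898×10⁻³/1.075×10⁻⁶ = 2695.81 K.
Area A = 6.42×10⁻⁵ m².
Then P = σAT⁴ = 5.670×10⁻⁸×6.42×10⁻⁵×(2695.81)⁴ = 192 W.

P ≈ 192 W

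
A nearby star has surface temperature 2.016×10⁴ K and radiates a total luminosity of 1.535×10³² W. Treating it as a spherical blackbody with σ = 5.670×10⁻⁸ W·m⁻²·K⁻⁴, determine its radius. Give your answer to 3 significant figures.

R ≈ 3.61×10¹⁰ m

L = 4πR²σT⁴ ⇒ R = √(L/(4πσT⁴)).
σT⁴ = 9.36581×10⁹ W/m², so R = √(1.535×10³²/(4π×9.36581×10⁹)) = 3.61×10¹⁰ m.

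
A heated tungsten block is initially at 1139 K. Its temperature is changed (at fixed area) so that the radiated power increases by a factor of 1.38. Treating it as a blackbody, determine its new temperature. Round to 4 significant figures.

P ∝ T⁴, so T₂/T₁ = (P₂/P₁)^(1/4) = (1.38)^(1/4) = 1.08385.
T₂ = 1139 × 1.08385 = 1235 K.

T₂ ≈ 1235 K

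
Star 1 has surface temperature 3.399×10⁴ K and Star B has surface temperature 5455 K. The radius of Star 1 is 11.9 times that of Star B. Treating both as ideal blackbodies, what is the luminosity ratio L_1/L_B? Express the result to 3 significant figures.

L ∝ R²T⁴, so L_1/L_B = (R_1/R_B)²(T_1/T_B)⁴ = (11.9)² × (3.399×10⁴/5455)⁴ = 141.61 × 1507.39 = 2.13×10⁵.

L_1/L_B ≈ 2.13×10⁵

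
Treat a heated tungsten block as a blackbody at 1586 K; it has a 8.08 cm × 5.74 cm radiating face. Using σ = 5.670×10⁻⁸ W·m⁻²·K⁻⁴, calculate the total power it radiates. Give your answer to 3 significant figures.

Area A = 0.0808 × 0.0574 = 4.63792×10⁻³ m².
P = σAT⁴ = 5.670×10⁻⁸ × 4.63792×10⁻³ × (1586)⁴ = 1.66×10³ W.

P ≈ 1.66×10³ W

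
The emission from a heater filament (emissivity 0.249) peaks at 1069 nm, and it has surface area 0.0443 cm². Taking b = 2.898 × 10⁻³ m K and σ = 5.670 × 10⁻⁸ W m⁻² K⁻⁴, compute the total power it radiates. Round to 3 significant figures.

P ≈ 3.38 W

Wien's law: T = b/λ_max = 2.898×10⁻³/1.069×10⁻⁶ = 2710.94 K.
Area A = 0.0443 cm² = 4.43×10⁻⁶ m².
Then P = εσAT⁴ = 0.249×5.670×10⁻⁸×4.43×10⁻⁶×(2710.94)⁴ = 3.38 W.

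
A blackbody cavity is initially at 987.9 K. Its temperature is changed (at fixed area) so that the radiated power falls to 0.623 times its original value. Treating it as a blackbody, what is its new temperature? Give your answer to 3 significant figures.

T₂ ≈ 878 K

P ∝ T⁴, so T₂/T₁ = (P₂/P₁)^(1/4) = (0.623)^(1/4) = 0.888428.
T₂ = 987.9 × 0.888428 = 878 K.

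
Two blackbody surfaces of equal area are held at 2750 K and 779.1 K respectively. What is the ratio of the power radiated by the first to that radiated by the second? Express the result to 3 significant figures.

P₁/P₂ ≈ 155

With equal areas, P₁/P₂ = (T₁/T₂)⁴ = (2750/779.1)⁴ = 155.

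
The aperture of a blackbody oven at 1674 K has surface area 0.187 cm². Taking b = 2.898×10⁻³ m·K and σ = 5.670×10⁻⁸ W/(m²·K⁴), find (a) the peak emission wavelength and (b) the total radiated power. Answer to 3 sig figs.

(a) λ_max = b/T = 2.898×10⁻³/1674 = 1.731×10⁻⁶ m = 1.73 μm.
Area A = 0.187 cm² = 1.87×10⁻⁵ m².
(b) P = σAT⁴ = 5.670×10⁻⁸×1.87×10⁻⁵×(1674)⁴ = 8.33 W.

λ_max ≈ 1.73 μm; P ≈ 8.33 W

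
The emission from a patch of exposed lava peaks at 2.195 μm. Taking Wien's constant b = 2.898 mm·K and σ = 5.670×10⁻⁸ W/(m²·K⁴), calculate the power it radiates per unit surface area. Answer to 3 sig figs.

I ≈ 1.72×10⁵ W/m²

Wien's law: T = b/λ_max = 2.898×10⁻³/2.195×10⁻⁶ = 1320.27 K.
Then I = σT⁴ = 5.670×10⁻⁸×(1320.27)⁴ = 1.72×10⁵ W/m².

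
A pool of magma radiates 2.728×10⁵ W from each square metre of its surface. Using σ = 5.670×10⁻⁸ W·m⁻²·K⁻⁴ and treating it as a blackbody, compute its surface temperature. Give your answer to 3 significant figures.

T ≈ 1.48×10³ K

I = σT⁴, so T = (I/σ)^(1/4) = (2.728×10⁵/(5.670×10⁻⁸))^(1/4) = 1.48×10³ K.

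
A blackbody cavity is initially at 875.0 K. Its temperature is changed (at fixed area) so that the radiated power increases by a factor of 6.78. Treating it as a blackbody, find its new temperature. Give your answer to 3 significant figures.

P ∝ T⁴, so T₂/T₁ = (P₂/P₁)^(1/4) = (6.78)^(1/4) = 1.61364.
T₂ = 875.0 × 1.61364 = 1.41×10³ K.

T₂ ≈ 1.41×10³ K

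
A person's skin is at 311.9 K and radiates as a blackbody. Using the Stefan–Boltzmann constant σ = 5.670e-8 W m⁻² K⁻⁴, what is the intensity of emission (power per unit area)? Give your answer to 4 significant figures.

I ≈ 536.6 W/m²

Stefan–Boltzmann: I = σT⁴ = 5.670×10⁻⁸ × (311.9)⁴ = 536.6 W/m².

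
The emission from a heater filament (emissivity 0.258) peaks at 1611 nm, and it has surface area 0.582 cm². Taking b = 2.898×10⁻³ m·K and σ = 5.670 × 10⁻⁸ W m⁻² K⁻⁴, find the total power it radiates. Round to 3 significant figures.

P ≈ 8.92 W

Wien's law: T = b/λ_max = 2.898×10⁻³/1.611×10⁻⁶ = 1798.88 K.
Area A = 0.582 cm² = 5.82×10⁻⁵ m².
Then P = εσAT⁴ = 0.258×5.670×10⁻⁸×5.82×10⁻⁵×(1798.88)⁴ = 8.92 W.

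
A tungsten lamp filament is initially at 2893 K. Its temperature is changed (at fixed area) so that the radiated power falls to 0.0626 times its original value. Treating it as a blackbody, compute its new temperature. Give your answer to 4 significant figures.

P ∝ T⁴, so T₂/T₁ = (P₂/P₁)^(1/4) = (0.0626)^(1/4) = 0.500200.
T₂ = 2893 × 0.500200 = 1447 K.

T₂ ≈ 1447 K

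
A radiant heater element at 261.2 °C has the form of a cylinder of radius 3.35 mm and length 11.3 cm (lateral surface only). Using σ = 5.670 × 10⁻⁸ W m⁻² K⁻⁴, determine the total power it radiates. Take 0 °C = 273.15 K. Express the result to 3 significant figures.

P ≈ 11.0 W

T = 261.2 °C + 273.15 = 534.35 K.
Lateral area A = 2πrL = 2π×3.35×10⁻³×0.113 = 2.37850×10⁻³ m².
P = σAT⁴ = 5.670×10⁻⁸ × 2.37850×10⁻³ × (534.35)⁴ = 11.0 W.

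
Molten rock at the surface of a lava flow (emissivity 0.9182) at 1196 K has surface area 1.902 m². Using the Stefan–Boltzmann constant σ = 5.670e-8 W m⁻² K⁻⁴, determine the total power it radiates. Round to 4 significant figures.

Area A = 1.902 m².
P = εσAT⁴ = 0.9182 × 5.670×10⁻⁸ × 1.902 × (1196)⁴ = 2.026×10⁵ W.

P ≈ 2.026×10⁵ W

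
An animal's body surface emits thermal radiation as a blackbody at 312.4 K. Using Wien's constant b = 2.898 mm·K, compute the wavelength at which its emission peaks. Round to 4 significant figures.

λ_max ≈ 9.277 μm

Wien's displacement law: λ_max = b/T = (2.898×10⁻³ m·K)/(312.4 K) = 9.2766×10⁻⁶ m.
That is 9.277 μm, in the infrared range.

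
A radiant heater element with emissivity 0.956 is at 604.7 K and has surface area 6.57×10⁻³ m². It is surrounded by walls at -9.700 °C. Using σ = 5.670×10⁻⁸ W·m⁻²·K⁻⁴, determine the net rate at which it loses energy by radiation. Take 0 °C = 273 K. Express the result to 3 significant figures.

Surroundings: T = -9.700 °C + 273 = 263.300 K.
Area A = 6.57×10⁻³ m².
Net radiated power P_net = εσA(T⁴ − T₀⁴) = 0.956×5.670×10⁻⁸×6.57×10⁻³×(604.7⁴ − 263.300⁴).
T⁴ − T₀⁴ = 1.33709×10¹¹ − 4.80622×10⁹ = 1.28903×10¹¹ K⁴, so P_net = 45.9 W.

Net loss ≈ 45.9 W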